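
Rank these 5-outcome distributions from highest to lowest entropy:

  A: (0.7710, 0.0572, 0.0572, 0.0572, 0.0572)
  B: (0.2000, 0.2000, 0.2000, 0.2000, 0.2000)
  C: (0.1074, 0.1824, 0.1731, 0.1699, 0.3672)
B > C > A

Key insight: Entropy is maximized by uniform distributions and minimized by concentrated distributions.

- Uniform distributions have maximum entropy log₂(5) = 2.3219 bits
- The more "peaked" or concentrated a distribution, the lower its entropy

Entropies:
  H(A) = 1.2343 bits
  H(B) = 2.3219 bits
  H(C) = 2.1968 bits

Ranking: B > C > A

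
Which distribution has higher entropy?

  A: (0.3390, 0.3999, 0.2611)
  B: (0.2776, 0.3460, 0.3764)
B

Both distributions are close to uniform, making this a harder comparison.

H(A) = 1.5637 bits
H(B) = 1.5736 bits

The distribution closer to uniform has higher entropy.
Answer: B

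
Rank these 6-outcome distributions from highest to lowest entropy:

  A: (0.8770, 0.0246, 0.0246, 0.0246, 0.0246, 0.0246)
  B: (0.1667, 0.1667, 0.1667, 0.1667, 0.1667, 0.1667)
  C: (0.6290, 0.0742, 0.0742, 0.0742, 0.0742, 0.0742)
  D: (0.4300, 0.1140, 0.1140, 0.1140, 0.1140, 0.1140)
B > D > C > A

Key insight: Entropy is maximized by uniform distributions and minimized by concentrated distributions.

Entropies:
  H(A) = 0.8235 bits
  H(B) = 2.5850 bits
  H(C) = 1.8129 bits
  H(D) = 2.3093 bits

Ranking: B > D > C > A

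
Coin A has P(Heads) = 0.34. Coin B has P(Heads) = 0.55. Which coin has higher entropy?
B

For binary distributions, entropy is maximized at p=0.5 and decreases as p moves toward 0 or 1.

H(A) = H(0.34) = 0.9248 bits
H(B) = H(0.55) = 0.9928 bits

Distribution B (p=0.55) is closer to uniform (p=0.5), so it has higher entropy.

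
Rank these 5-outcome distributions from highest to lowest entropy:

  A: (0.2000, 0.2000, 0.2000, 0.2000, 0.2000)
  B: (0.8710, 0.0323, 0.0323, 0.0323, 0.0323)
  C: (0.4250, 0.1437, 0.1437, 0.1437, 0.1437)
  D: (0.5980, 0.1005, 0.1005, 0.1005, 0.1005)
A > C > D > B

Key insight: Entropy is maximized by uniform distributions and minimized by concentrated distributions.

Entropies:
  H(A) = 2.3219 bits
  H(B) = 0.8127 bits
  H(C) = 2.1337 bits
  H(D) = 1.7761 bits

Ranking: A > C > D > B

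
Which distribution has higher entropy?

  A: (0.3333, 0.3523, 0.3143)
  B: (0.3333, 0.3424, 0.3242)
B

Both distributions are close to uniform, making this a harder comparison.

H(A) = 1.5834 bits
H(B) = 1.5846 bits

The distribution closer to uniform has higher entropy.
Answer: B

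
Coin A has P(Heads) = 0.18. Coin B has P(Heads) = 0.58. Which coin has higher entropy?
B

For binary distributions, entropy is maximized at p=0.5 and decreases as p moves toward 0 or 1.

H(A) = H(0.18) = 0.6801 bits
H(B) = H(0.58) = 0.9815 bits

Distribution B (p=0.58) is closer to uniform (p=0.5), so it has higher entropy.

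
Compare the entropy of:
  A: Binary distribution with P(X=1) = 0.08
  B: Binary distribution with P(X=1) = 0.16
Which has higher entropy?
B

For binary distributions, entropy is maximized at p=0.5 and decreases as p moves toward 0 or 1.

H(A) = H(0.08) = 0.4022 bits
H(B) = H(0.16) = 0.6343 bits

Distribution B (p=0.16) is closer to uniform (p=0.5), so it has higher entropy.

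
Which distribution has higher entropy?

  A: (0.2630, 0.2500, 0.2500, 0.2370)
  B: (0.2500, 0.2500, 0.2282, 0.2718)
A

Both distributions are close to uniform, making this a harder comparison.

H(A) = 1.9990 bits
H(B) = 1.9973 bits

The distribution closer to uniform has higher entropy.
Answer: A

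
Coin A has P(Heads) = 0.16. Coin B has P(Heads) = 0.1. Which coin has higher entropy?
A

For binary distributions, entropy is maximized at p=0.5 and decreases as p moves toward 0 or 1.

H(A) = H(0.16) = 0.6343 bits
H(B) = H(0.1) = 0.4690 bits

Distribution A (p=0.16) is closer to uniform (p=0.5), so it has higher entropy.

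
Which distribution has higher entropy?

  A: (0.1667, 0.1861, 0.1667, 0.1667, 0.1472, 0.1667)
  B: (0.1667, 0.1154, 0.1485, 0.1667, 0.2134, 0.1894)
A

Both distributions are close to uniform, making this a harder comparison.

H(A) = 2.5817 bits
H(B) = 2.5599 bits

The distribution closer to uniform has higher entropy.
Answer: A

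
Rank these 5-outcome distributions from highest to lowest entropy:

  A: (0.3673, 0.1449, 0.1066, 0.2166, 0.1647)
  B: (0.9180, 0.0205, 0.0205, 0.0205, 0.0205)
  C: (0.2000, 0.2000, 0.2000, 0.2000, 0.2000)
C > A > B

Key insight: Entropy is maximized by uniform distributions and minimized by concentrated distributions.

- Uniform distributions have maximum entropy log₂(5) = 2.3219 bits
- The more "peaked" or concentrated a distribution, the lower its entropy

Entropies:
  H(A) = 2.1853 bits
  H(B) = 0.5732 bits
  H(C) = 2.3219 bits

Ranking: C > A > B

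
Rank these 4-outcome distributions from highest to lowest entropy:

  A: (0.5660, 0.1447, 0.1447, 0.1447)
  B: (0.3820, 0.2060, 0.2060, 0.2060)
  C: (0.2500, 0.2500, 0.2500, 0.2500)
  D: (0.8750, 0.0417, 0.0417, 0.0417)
C > B > A > D

Key insight: Entropy is maximized by uniform distributions and minimized by concentrated distributions.

Entropies:
  H(A) = 1.6753 bits
  H(B) = 1.9389 bits
  H(C) = 2.0000 bits
  H(D) = 0.7417 bits

Ranking: C > B > A > D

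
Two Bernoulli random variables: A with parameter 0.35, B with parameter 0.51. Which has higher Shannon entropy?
B

For binary distributions, entropy is maximized at p=0.5 and decreases as p moves toward 0 or 1.

H(A) = H(0.35) = 0.9341 bits
H(B) = H(0.51) = 0.9997 bits

Distribution B (p=0.51) is closer to uniform (p=0.5), so it has higher entropy.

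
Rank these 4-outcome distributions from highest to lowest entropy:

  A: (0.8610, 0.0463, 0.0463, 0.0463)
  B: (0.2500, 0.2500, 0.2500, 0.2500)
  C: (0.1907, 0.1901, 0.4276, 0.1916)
B > C > A

Key insight: Entropy is maximized by uniform distributions and minimized by concentrated distributions.

- Uniform distributions have maximum entropy log₂(4) = 2.0000 bits
- The more "peaked" or concentrated a distribution, the lower its entropy

Entropies:
  H(A) = 0.8019 bits
  H(B) = 2.0000 bits
  H(C) = 1.8920 bits

Ranking: B > C > A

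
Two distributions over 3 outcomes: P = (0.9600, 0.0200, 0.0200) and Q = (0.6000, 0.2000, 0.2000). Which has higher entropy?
Q

P is highly concentrated on one outcome (96%), making it nearly deterministic. Q spreads its mass more evenly (max 60%). The more spread-out distribution has higher entropy: H(P) ≈ 0.282 bits, H(Q) ≈ 1.371 bits.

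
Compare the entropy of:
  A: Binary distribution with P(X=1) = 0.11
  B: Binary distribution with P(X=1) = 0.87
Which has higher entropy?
B

For binary distributions, entropy is maximized at p=0.5 and decreases as p moves toward 0 or 1.

H(A) = H(0.11) = 0.4999 bits
H(B) = H(0.87) = 0.5574 bits

Distribution B (p=0.87) is closer to uniform (p=0.5), so it has higher entropy.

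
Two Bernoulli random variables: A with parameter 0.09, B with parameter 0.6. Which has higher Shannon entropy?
B

For binary distributions, entropy is maximized at p=0.5 and decreases as p moves toward 0 or 1.

H(A) = H(0.09) = 0.4365 bits
H(B) = H(0.6) = 0.9710 bits

Distribution B (p=0.6) is closer to uniform (p=0.5), so it has higher entropy.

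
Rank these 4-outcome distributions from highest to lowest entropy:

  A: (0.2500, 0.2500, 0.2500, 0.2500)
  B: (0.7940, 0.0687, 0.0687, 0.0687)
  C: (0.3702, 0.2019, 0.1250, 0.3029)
A > C > B

Key insight: Entropy is maximized by uniform distributions and minimized by concentrated distributions.

- Uniform distributions have maximum entropy log₂(4) = 2.0000 bits
- The more "peaked" or concentrated a distribution, the lower its entropy

Entropies:
  H(A) = 2.0000 bits
  H(B) = 1.0603 bits
  H(C) = 1.8937 bits

Ranking: A > C > B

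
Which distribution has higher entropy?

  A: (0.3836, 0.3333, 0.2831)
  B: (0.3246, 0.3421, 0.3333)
B

Both distributions are close to uniform, making this a harder comparison.

H(A) = 1.5740 bits
H(B) = 1.5846 bits

The distribution closer to uniform has higher entropy.
Answer: B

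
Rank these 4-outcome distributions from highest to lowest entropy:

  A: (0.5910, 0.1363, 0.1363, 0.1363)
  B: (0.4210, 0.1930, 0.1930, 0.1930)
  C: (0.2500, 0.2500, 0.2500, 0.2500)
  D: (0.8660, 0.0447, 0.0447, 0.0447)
C > B > A > D

Key insight: Entropy is maximized by uniform distributions and minimized by concentrated distributions.

Entropies:
  H(A) = 1.6242 bits
  H(B) = 1.8996 bits
  H(C) = 2.0000 bits
  H(D) = 0.7807 bits

Ranking: C > B > A > D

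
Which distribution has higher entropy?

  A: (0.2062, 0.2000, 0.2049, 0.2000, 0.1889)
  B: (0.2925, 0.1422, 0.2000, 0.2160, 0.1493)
A

Both distributions are close to uniform, making this a harder comparison.

H(A) = 2.3213 bits
H(B) = 2.2704 bits

The distribution closer to uniform has higher entropy.
Answer: A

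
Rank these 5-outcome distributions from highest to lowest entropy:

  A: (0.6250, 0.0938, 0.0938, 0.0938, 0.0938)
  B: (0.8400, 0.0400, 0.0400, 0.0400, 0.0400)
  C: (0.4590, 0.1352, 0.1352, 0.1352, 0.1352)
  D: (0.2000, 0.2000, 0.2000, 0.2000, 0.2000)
D > C > A > B

Key insight: Entropy is maximized by uniform distributions and minimized by concentrated distributions.

Entropies:
  H(A) = 1.7044 bits
  H(B) = 0.9543 bits
  H(C) = 2.0771 bits
  H(D) = 2.3219 bits

Ranking: D > C > A > B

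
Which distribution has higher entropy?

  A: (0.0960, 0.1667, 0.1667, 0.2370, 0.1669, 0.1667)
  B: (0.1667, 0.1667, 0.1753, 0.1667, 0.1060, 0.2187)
B

Both distributions are close to uniform, making this a harder comparison.

H(A) = 2.5405 bits
H(B) = 2.5557 bits

The distribution closer to uniform has higher entropy.
Answer: B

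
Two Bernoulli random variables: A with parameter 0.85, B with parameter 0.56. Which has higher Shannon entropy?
B

For binary distributions, entropy is maximized at p=0.5 and decreases as p moves toward 0 or 1.

H(A) = H(0.85) = 0.6098 bits
H(B) = H(0.56) = 0.9896 bits

Distribution B (p=0.56) is closer to uniform (p=0.5), so it has higher entropy.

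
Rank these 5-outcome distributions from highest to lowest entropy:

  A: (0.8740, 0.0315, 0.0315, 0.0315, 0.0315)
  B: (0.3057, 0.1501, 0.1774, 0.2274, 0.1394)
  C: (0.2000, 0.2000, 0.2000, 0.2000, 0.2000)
C > B > A

Key insight: Entropy is maximized by uniform distributions and minimized by concentrated distributions.

- Uniform distributions have maximum entropy log₂(5) = 2.3219 bits
- The more "peaked" or concentrated a distribution, the lower its entropy

Entropies:
  H(A) = 0.7984 bits
  H(B) = 2.2581 bits
  H(C) = 2.3219 bits

Ranking: C > B > A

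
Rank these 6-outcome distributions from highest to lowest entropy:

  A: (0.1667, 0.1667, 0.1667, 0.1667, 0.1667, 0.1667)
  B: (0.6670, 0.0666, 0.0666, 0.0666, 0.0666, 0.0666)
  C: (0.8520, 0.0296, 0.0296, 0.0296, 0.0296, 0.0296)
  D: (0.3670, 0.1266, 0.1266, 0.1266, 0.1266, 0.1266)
A > D > B > C

Key insight: Entropy is maximized by uniform distributions and minimized by concentrated distributions.

Entropies:
  H(A) = 2.5850 bits
  H(B) = 1.6912 bits
  H(C) = 0.9485 bits
  H(D) = 2.4181 bits

Ranking: A > D > B > C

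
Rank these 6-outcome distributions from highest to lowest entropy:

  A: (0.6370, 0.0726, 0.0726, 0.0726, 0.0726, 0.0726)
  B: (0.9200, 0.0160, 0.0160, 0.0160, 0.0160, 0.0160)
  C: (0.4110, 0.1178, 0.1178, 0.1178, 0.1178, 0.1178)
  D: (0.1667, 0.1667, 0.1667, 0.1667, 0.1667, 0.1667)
D > C > A > B

Key insight: Entropy is maximized by uniform distributions and minimized by concentrated distributions.

Entropies:
  H(A) = 1.7880 bits
  H(B) = 0.5879 bits
  H(C) = 2.3446 bits
  H(D) = 2.5850 bits

Ranking: D > C > A > B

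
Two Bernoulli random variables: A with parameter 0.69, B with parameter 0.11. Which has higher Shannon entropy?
A

For binary distributions, entropy is maximized at p=0.5 and decreases as p moves toward 0 or 1.

H(A) = H(0.69) = 0.8932 bits
H(B) = H(0.11) = 0.4999 bits

Distribution A (p=0.69) is closer to uniform (p=0.5), so it has higher entropy.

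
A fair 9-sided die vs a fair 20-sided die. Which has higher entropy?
20-sided die

Both are uniform distributions; for uniform over n outcomes, H = log₂(n). H(9-sided) = log₂(9) = 3.170 bits and H(20-sided) = log₂(20) = 4.322 bits. More outcomes in a uniform distribution means higher entropy.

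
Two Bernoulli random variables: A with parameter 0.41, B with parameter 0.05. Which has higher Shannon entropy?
A

For binary distributions, entropy is maximized at p=0.5 and decreases as p moves toward 0 or 1.

H(A) = H(0.41) = 0.9765 bits
H(B) = H(0.05) = 0.2864 bits

Distribution A (p=0.41) is closer to uniform (p=0.5), so it has higher entropy.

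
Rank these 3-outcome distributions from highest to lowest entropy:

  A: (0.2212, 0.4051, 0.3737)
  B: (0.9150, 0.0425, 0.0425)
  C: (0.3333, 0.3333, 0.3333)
C > A > B

Key insight: Entropy is maximized by uniform distributions and minimized by concentrated distributions.

- Uniform distributions have maximum entropy log₂(3) = 1.5850 bits
- The more "peaked" or concentrated a distribution, the lower its entropy

Entropies:
  H(A) = 1.5403 bits
  H(B) = 0.5046 bits
  H(C) = 1.5850 bits

Ranking: C > A > B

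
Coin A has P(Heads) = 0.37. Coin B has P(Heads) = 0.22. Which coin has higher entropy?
A

For binary distributions, entropy is maximized at p=0.5 and decreases as p moves toward 0 or 1.

H(A) = H(0.37) = 0.9507 bits
H(B) = H(0.22) = 0.7602 bits

Distribution A (p=0.37) is closer to uniform (p=0.5), so it has higher entropy.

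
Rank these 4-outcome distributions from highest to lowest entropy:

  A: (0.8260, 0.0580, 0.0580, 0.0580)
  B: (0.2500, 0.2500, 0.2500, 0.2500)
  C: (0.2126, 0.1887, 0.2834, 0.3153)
B > C > A

Key insight: Entropy is maximized by uniform distributions and minimized by concentrated distributions.

- Uniform distributions have maximum entropy log₂(4) = 2.0000 bits
- The more "peaked" or concentrated a distribution, the lower its entropy

Entropies:
  H(A) = 0.9426 bits
  H(B) = 2.0000 bits
  H(C) = 1.9695 bits

Ranking: B > C > A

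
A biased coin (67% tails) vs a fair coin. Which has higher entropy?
Fair coin

The fair coin is uniform (p=0.5), maximizing binary entropy at 1 bit. The biased coin has H(0.67) ≈ 0.915 bits — its outcome is more predictable, so its entropy is lower.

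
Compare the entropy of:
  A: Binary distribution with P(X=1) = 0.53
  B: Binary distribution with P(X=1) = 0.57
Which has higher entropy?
A

For binary distributions, entropy is maximized at p=0.5 and decreases as p moves toward 0 or 1.

H(A) = H(0.53) = 0.9974 bits
H(B) = H(0.57) = 0.9858 bits

Distribution A (p=0.53) is closer to uniform (p=0.5), so it has higher entropy.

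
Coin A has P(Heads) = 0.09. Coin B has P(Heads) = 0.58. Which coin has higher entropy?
B

For binary distributions, entropy is maximized at p=0.5 and decreases as p moves toward 0 or 1.

H(A) = H(0.09) = 0.4365 bits
H(B) = H(0.58) = 0.9815 bits

Distribution B (p=0.58) is closer to uniform (p=0.5), so it has higher entropy.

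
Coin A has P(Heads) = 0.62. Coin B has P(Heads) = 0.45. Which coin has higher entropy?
B

For binary distributions, entropy is maximized at p=0.5 and decreases as p moves toward 0 or 1.

H(A) = H(0.62) = 0.9580 bits
H(B) = H(0.45) = 0.9928 bits

Distribution B (p=0.45) is closer to uniform (p=0.5), so it has higher entropy.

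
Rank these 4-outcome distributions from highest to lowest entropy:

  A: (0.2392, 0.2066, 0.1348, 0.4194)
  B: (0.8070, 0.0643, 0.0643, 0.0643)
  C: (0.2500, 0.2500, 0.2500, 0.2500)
C > A > B

Key insight: Entropy is maximized by uniform distributions and minimized by concentrated distributions.

- Uniform distributions have maximum entropy log₂(4) = 2.0000 bits
- The more "peaked" or concentrated a distribution, the lower its entropy

Entropies:
  H(A) = 1.8792 bits
  H(B) = 1.0136 bits
  H(C) = 2.0000 bits

Ranking: C > A > B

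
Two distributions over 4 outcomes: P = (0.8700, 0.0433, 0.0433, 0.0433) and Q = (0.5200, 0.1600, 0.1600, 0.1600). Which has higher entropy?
Q

P is highly concentrated on one outcome (87%), making it nearly deterministic. Q spreads its mass more evenly (max 52%). The more spread-out distribution has higher entropy: H(P) ≈ 0.763 bits, H(Q) ≈ 1.760 bits.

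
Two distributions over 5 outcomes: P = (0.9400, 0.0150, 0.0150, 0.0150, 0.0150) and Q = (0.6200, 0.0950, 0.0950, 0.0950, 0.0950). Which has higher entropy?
Q

P is highly concentrated on one outcome (94%), making it nearly deterministic. Q spreads its mass more evenly (max 62%). The more spread-out distribution has higher entropy: H(P) ≈ 0.447 bits, H(Q) ≈ 1.718 bits.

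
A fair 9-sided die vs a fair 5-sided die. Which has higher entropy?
9-sided die

Both are uniform distributions; for uniform over n outcomes, H = log₂(n). H(9-sided) = log₂(9) = 3.170 bits and H(5-sided) = log₂(5) = 2.322 bits. More outcomes in a uniform distribution means higher entropy.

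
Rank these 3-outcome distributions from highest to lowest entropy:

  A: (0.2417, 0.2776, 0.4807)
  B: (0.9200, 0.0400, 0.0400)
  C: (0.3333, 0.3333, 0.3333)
C > A > B

Key insight: Entropy is maximized by uniform distributions and minimized by concentrated distributions.

- Uniform distributions have maximum entropy log₂(3) = 1.5850 bits
- The more "peaked" or concentrated a distribution, the lower its entropy

Entropies:
  H(A) = 1.5165 bits
  H(B) = 0.4822 bits
  H(C) = 1.5850 bits

Ranking: C > A > B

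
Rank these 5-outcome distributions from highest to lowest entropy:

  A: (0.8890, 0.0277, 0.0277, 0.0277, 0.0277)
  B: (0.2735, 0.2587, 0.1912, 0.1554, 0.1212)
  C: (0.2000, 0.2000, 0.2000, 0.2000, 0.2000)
C > B > A

Key insight: Entropy is maximized by uniform distributions and minimized by concentrated distributions.

- Uniform distributions have maximum entropy log₂(5) = 2.3219 bits
- The more "peaked" or concentrated a distribution, the lower its entropy

Entropies:
  H(A) = 0.7249 bits
  H(B) = 2.2590 bits
  H(C) = 2.3219 bits

Ranking: C > B > A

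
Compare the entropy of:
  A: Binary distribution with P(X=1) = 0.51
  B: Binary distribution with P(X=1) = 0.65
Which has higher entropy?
A

For binary distributions, entropy is maximized at p=0.5 and decreases as p moves toward 0 or 1.

H(A) = H(0.51) = 0.9997 bits
H(B) = H(0.65) = 0.9341 bits

Distribution A (p=0.51) is closer to uniform (p=0.5), so it has higher entropy.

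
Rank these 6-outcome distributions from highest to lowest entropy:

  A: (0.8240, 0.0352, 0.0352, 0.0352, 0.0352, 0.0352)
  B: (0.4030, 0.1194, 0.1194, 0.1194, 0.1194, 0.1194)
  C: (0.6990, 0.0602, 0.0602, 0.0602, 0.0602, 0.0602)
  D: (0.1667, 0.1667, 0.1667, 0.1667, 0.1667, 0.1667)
D > B > C > A

Key insight: Entropy is maximized by uniform distributions and minimized by concentrated distributions.

Entropies:
  H(A) = 1.0799 bits
  H(B) = 2.3589 bits
  H(C) = 1.5814 bits
  H(D) = 2.5850 bits

Ranking: D > B > C > A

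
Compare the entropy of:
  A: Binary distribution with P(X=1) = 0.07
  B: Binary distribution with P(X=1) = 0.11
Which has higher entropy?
B

For binary distributions, entropy is maximized at p=0.5 and decreases as p moves toward 0 or 1.

H(A) = H(0.07) = 0.3659 bits
H(B) = H(0.11) = 0.4999 bits

Distribution B (p=0.11) is closer to uniform (p=0.5), so it has higher entropy.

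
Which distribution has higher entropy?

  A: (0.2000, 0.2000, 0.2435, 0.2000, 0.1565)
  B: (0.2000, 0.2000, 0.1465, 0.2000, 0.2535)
A

Both distributions are close to uniform, making this a harder comparison.

H(A) = 2.3082 bits
H(B) = 2.3011 bits

The distribution closer to uniform has higher entropy.
Answer: A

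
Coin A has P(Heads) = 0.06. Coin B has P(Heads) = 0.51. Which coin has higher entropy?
B

For binary distributions, entropy is maximized at p=0.5 and decreases as p moves toward 0 or 1.

H(A) = H(0.06) = 0.3274 bits
H(B) = H(0.51) = 0.9997 bits

Distribution B (p=0.51) is closer to uniform (p=0.5), so it has higher entropy.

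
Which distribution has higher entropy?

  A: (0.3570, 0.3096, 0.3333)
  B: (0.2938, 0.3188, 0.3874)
A

Both distributions are close to uniform, making this a harder comparison.

H(A) = 1.5825 bits
H(B) = 1.5749 bits

The distribution closer to uniform has higher entropy.
Answer: A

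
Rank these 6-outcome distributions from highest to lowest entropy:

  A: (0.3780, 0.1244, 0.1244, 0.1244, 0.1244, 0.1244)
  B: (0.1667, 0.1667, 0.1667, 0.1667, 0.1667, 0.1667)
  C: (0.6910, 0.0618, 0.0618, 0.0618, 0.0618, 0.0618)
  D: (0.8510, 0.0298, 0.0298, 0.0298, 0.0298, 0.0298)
B > A > C > D

Key insight: Entropy is maximized by uniform distributions and minimized by concentrated distributions.

Entropies:
  H(A) = 2.4009 bits
  H(B) = 2.5850 bits
  H(C) = 1.6095 bits
  H(D) = 0.9533 bits

Ranking: B > A > C > D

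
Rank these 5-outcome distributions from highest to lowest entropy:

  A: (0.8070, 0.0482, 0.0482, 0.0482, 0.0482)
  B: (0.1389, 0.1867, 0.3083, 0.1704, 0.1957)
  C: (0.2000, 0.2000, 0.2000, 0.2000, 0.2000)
C > B > A

Key insight: Entropy is maximized by uniform distributions and minimized by concentrated distributions.

- Uniform distributions have maximum entropy log₂(5) = 2.3219 bits
- The more "peaked" or concentrated a distribution, the lower its entropy

Entropies:
  H(A) = 1.0937 bits
  H(B) = 2.2665 bits
  H(C) = 2.3219 bits

Ranking: C > B > A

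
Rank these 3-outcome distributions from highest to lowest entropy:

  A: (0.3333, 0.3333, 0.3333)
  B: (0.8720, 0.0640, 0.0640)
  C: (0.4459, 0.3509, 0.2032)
A > C > B

Key insight: Entropy is maximized by uniform distributions and minimized by concentrated distributions.

- Uniform distributions have maximum entropy log₂(3) = 1.5850 bits
- The more "peaked" or concentrated a distribution, the lower its entropy

Entropies:
  H(A) = 1.5850 bits
  H(B) = 0.6799 bits
  H(C) = 1.5168 bits

Ranking: A > C > B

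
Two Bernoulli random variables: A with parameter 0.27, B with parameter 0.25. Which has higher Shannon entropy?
A

For binary distributions, entropy is maximized at p=0.5 and decreases as p moves toward 0 or 1.

H(A) = H(0.27) = 0.8415 bits
H(B) = H(0.25) = 0.8113 bits

Distribution A (p=0.27) is closer to uniform (p=0.5), so it has higher entropy.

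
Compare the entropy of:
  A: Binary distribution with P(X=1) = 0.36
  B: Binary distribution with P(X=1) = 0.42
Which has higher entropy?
B

For binary distributions, entropy is maximized at p=0.5 and decreases as p moves toward 0 or 1.

H(A) = H(0.36) = 0.9427 bits
H(B) = H(0.42) = 0.9815 bits

Distribution B (p=0.42) is closer to uniform (p=0.5), so it has higher entropy.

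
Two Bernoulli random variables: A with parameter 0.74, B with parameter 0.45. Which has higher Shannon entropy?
B

For binary distributions, entropy is maximized at p=0.5 and decreases as p moves toward 0 or 1.

H(A) = H(0.74) = 0.8267 bits
H(B) = H(0.45) = 0.9928 bits

Distribution B (p=0.45) is closer to uniform (p=0.5), so it has higher entropy.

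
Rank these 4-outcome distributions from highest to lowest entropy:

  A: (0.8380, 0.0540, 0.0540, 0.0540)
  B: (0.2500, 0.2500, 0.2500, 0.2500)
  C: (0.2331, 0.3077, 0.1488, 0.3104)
B > C > A

Key insight: Entropy is maximized by uniform distributions and minimized by concentrated distributions.

- Uniform distributions have maximum entropy log₂(4) = 2.0000 bits
- The more "peaked" or concentrated a distribution, the lower its entropy

Entropies:
  H(A) = 0.8958 bits
  H(B) = 2.0000 bits
  H(C) = 1.9458 bits

Ranking: B > C > A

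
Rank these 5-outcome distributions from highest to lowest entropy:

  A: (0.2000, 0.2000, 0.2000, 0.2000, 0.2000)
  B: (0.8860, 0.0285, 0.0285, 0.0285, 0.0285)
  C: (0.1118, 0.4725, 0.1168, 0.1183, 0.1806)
A > C > B

Key insight: Entropy is maximized by uniform distributions and minimized by concentrated distributions.

- Uniform distributions have maximum entropy log₂(5) = 2.3219 bits
- The more "peaked" or concentrated a distribution, the lower its entropy

Entropies:
  H(A) = 2.3219 bits
  H(B) = 0.7399 bits
  H(C) = 2.0366 bits

Ranking: A > C > B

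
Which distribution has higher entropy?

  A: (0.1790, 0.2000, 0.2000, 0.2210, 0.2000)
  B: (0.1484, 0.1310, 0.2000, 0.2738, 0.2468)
A

Both distributions are close to uniform, making this a harder comparison.

H(A) = 2.3187 bits
H(B) = 2.2669 bits

The distribution closer to uniform has higher entropy.
Answer: A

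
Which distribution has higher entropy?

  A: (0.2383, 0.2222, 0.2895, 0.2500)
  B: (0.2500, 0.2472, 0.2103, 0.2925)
A

Both distributions are close to uniform, making this a harder comparison.

H(A) = 1.9930 bits
H(B) = 1.9902 bits

The distribution closer to uniform has higher entropy.
Answer: A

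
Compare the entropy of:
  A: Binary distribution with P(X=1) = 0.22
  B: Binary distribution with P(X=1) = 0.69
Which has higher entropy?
B

For binary distributions, entropy is maximized at p=0.5 and decreases as p moves toward 0 or 1.

H(A) = H(0.22) = 0.7602 bits
H(B) = H(0.69) = 0.8932 bits

Distribution B (p=0.69) is closer to uniform (p=0.5), so it has higher entropy.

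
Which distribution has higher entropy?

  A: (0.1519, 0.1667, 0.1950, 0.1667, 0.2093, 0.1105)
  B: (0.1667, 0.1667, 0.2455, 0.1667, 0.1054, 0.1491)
A

Both distributions are close to uniform, making this a harder comparison.

H(A) = 2.5579 bits
H(B) = 2.5414 bits

The distribution closer to uniform has higher entropy.
Answer: A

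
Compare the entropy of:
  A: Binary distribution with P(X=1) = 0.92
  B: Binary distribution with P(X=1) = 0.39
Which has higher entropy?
B

For binary distributions, entropy is maximized at p=0.5 and decreases as p moves toward 0 or 1.

H(A) = H(0.92) = 0.4022 bits
H(B) = H(0.39) = 0.9648 bits

Distribution B (p=0.39) is closer to uniform (p=0.5), so it has higher entropy.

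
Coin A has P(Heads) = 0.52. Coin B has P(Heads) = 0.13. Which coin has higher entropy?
A

For binary distributions, entropy is maximized at p=0.5 and decreases as p moves toward 0 or 1.

H(A) = H(0.52) = 0.9988 bits
H(B) = H(0.13) = 0.5574 bits

Distribution A (p=0.52) is closer to uniform (p=0.5), so it has higher entropy.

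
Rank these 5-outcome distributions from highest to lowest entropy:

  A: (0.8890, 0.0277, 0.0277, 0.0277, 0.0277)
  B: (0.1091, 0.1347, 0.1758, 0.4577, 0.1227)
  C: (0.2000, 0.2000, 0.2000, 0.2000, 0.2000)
C > B > A

Key insight: Entropy is maximized by uniform distributions and minimized by concentrated distributions.

- Uniform distributions have maximum entropy log₂(5) = 2.3219 bits
- The more "peaked" or concentrated a distribution, the lower its entropy

Entropies:
  H(A) = 0.7249 bits
  H(B) = 2.0666 bits
  H(C) = 2.3219 bits

Ranking: C > B > A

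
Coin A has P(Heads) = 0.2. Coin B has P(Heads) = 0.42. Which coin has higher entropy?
B

For binary distributions, entropy is maximized at p=0.5 and decreases as p moves toward 0 or 1.

H(A) = H(0.2) = 0.7219 bits
H(B) = H(0.42) = 0.9815 bits

Distribution B (p=0.42) is closer to uniform (p=0.5), so it has higher entropy.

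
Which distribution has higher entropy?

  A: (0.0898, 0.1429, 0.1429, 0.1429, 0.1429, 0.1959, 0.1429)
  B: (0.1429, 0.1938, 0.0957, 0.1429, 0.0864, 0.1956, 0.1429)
A

Both distributions are close to uniform, making this a harder comparison.

H(A) = 2.7783 bits
H(B) = 2.7516 bits

The distribution closer to uniform has higher entropy.
Answer: A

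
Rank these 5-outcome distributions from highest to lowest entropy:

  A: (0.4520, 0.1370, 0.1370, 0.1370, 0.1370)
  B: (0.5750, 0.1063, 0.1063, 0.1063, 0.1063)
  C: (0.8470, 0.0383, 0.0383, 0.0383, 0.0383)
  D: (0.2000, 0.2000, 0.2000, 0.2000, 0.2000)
D > A > B > C

Key insight: Entropy is maximized by uniform distributions and minimized by concentrated distributions.

Entropies:
  H(A) = 2.0893 bits
  H(B) = 1.8337 bits
  H(C) = 0.9233 bits
  H(D) = 2.3219 bits

Ranking: D > A > B > C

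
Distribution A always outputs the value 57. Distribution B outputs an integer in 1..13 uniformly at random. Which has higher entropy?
B

A is deterministic, so H(A) = 0. B is uniform over 13 outcomes, so H(B) = log₂(13) = 3.700 bits. Any distribution with genuine randomness has higher entropy than a deterministic one.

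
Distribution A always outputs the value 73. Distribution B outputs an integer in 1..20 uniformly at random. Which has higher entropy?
B

A is deterministic, so H(A) = 0. B is uniform over 20 outcomes, so H(B) = log₂(20) = 4.322 bits. Any distribution with genuine randomness has higher entropy than a deterministic one.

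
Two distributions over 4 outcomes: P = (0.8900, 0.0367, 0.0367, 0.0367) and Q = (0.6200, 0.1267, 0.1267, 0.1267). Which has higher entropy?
Q

P is highly concentrated on one outcome (89%), making it nearly deterministic. Q spreads its mass more evenly (max 62%). The more spread-out distribution has higher entropy: H(P) ≈ 0.674 bits, H(Q) ≈ 1.560 bits.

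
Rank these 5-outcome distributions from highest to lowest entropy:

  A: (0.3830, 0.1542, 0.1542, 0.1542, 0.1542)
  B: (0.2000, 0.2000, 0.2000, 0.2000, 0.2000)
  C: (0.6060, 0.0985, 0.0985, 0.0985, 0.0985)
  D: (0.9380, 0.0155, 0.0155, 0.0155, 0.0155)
B > A > C > D

Key insight: Entropy is maximized by uniform distributions and minimized by concentrated distributions.

Entropies:
  H(A) = 2.1941 bits
  H(B) = 2.3219 bits
  H(C) = 1.7553 bits
  H(D) = 0.4593 bits

Ranking: B > A > C > D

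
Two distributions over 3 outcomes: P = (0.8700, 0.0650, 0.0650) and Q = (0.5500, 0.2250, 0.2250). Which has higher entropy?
Q

P is highly concentrated on one outcome (87%), making it nearly deterministic. Q spreads its mass more evenly (max 55%). The more spread-out distribution has higher entropy: H(P) ≈ 0.687 bits, H(Q) ≈ 1.443 bits.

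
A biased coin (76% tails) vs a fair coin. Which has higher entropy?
Fair coin

The fair coin is uniform (p=0.5), maximizing binary entropy at 1 bit. The biased coin has H(0.76) ≈ 0.795 bits — its outcome is more predictable, so its entropy is lower.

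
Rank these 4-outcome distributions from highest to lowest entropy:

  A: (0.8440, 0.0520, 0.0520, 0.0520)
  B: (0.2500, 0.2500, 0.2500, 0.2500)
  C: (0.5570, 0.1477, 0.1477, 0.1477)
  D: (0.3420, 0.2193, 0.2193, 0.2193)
B > D > C > A

Key insight: Entropy is maximized by uniform distributions and minimized by concentrated distributions.

Entropies:
  H(A) = 0.8719 bits
  H(B) = 2.0000 bits
  H(C) = 1.6927 bits
  H(D) = 1.9696 bits

Ranking: B > D > C > A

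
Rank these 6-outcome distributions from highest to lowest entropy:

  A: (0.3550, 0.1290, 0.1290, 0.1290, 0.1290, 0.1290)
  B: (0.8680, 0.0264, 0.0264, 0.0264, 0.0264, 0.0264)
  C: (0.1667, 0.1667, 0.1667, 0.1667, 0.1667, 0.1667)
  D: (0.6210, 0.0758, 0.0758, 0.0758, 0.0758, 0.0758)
C > A > D > B

Key insight: Entropy is maximized by uniform distributions and minimized by concentrated distributions.

Entropies:
  H(A) = 2.4361 bits
  H(B) = 0.8694 bits
  H(C) = 2.5850 bits
  H(D) = 1.8373 bits

Ranking: C > A > D > B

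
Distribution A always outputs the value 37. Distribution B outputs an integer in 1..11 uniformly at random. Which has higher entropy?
B

A is deterministic, so H(A) = 0. B is uniform over 11 outcomes, so H(B) = log₂(11) = 3.459 bits. Any distribution with genuine randomness has higher entropy than a deterministic one.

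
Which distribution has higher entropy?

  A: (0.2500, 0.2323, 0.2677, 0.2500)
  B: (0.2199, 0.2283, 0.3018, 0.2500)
A

Both distributions are close to uniform, making this a harder comparison.

H(A) = 1.9982 bits
H(B) = 1.9886 bits

The distribution closer to uniform has higher entropy.
Answer: A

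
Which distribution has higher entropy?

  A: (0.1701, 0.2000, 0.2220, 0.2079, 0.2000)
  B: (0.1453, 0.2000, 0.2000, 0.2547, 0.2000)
A

Both distributions are close to uniform, making this a harder comparison.

H(A) = 2.3166 bits
H(B) = 2.3001 bits

The distribution closer to uniform has higher entropy.
Answer: A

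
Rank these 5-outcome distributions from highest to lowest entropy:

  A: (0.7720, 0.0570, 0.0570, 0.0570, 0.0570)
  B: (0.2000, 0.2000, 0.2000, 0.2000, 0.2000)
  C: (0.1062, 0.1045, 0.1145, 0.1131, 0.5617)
B > C > A

Key insight: Entropy is maximized by uniform distributions and minimized by concentrated distributions.

- Uniform distributions have maximum entropy log₂(5) = 2.3219 bits
- The more "peaked" or concentrated a distribution, the lower its entropy

Entropies:
  H(A) = 1.2305 bits
  H(B) = 2.3219 bits
  H(C) = 1.8651 bits

Ranking: B > C > A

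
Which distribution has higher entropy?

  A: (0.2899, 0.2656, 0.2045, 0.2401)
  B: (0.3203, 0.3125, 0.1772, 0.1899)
A

Both distributions are close to uniform, making this a harder comparison.

H(A) = 1.9883 bits
H(B) = 1.9481 bits

The distribution closer to uniform has higher entropy.
Answer: A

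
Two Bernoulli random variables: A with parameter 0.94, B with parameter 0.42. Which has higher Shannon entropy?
B

For binary distributions, entropy is maximized at p=0.5 and decreases as p moves toward 0 or 1.

H(A) = H(0.94) = 0.3274 bits
H(B) = H(0.42) = 0.9815 bits

Distribution B (p=0.42) is closer to uniform (p=0.5), so it has higher entropy.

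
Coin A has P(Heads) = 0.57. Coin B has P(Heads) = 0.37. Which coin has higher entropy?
A

For binary distributions, entropy is maximized at p=0.5 and decreases as p moves toward 0 or 1.

H(A) = H(0.57) = 0.9858 bits
H(B) = H(0.37) = 0.9507 bits

Distribution A (p=0.57) is closer to uniform (p=0.5), so it has higher entropy.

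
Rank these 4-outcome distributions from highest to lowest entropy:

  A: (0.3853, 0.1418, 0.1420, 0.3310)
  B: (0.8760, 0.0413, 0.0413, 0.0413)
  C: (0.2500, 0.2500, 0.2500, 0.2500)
C > A > B

Key insight: Entropy is maximized by uniform distributions and minimized by concentrated distributions.

- Uniform distributions have maximum entropy log₂(4) = 2.0000 bits
- The more "peaked" or concentrated a distribution, the lower its entropy

Entropies:
  H(A) = 1.8575 bits
  H(B) = 0.7373 bits
  H(C) = 2.0000 bits

Ranking: C > A > B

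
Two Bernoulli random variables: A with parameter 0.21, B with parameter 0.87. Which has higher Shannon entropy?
A

For binary distributions, entropy is maximized at p=0.5 and decreases as p moves toward 0 or 1.

H(A) = H(0.21) = 0.7415 bits
H(B) = H(0.87) = 0.5574 bits

Distribution A (p=0.21) is closer to uniform (p=0.5), so it has higher entropy.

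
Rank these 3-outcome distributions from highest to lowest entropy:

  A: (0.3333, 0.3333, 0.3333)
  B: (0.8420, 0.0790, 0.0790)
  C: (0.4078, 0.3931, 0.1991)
A > C > B

Key insight: Entropy is maximized by uniform distributions and minimized by concentrated distributions.

- Uniform distributions have maximum entropy log₂(3) = 1.5850 bits
- The more "peaked" or concentrated a distribution, the lower its entropy

Entropies:
  H(A) = 1.5850 bits
  H(B) = 0.7875 bits
  H(C) = 1.5209 bits

Ranking: A > C > B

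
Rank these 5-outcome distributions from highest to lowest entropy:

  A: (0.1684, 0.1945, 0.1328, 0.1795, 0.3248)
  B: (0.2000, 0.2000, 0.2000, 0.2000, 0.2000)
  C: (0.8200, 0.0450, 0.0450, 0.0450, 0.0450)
B > A > C

Key insight: Entropy is maximized by uniform distributions and minimized by concentrated distributions.

- Uniform distributions have maximum entropy log₂(5) = 2.3219 bits
- The more "peaked" or concentrated a distribution, the lower its entropy

Entropies:
  H(A) = 2.2508 bits
  H(B) = 2.3219 bits
  H(C) = 1.0401 bits

Ranking: B > A > C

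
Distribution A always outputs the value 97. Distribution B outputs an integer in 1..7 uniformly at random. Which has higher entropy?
B

A is deterministic, so H(A) = 0. B is uniform over 7 outcomes, so H(B) = log₂(7) = 2.807 bits. Any distribution with genuine randomness has higher entropy than a deterministic one.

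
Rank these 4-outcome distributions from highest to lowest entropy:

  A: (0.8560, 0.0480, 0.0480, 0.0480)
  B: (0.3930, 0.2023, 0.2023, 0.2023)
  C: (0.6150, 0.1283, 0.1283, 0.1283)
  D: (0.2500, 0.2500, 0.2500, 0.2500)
D > B > C > A

Key insight: Entropy is maximized by uniform distributions and minimized by concentrated distributions.

Entropies:
  H(A) = 0.8229 bits
  H(B) = 1.9288 bits
  H(C) = 1.5717 bits
  H(D) = 2.0000 bits

Ranking: D > B > C > A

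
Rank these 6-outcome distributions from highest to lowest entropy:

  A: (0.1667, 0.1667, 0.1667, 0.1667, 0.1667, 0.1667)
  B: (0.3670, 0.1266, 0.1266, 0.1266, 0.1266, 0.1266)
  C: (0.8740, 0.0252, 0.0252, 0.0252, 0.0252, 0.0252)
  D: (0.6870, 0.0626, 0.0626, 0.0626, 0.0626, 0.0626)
A > B > D > C

Key insight: Entropy is maximized by uniform distributions and minimized by concentrated distributions.

Entropies:
  H(A) = 2.5850 bits
  H(B) = 2.4181 bits
  H(C) = 0.8389 bits
  H(D) = 1.6234 bits

Ranking: A > B > D > C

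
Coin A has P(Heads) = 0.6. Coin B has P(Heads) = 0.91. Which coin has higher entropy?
A

For binary distributions, entropy is maximized at p=0.5 and decreases as p moves toward 0 or 1.

H(A) = H(0.6) = 0.9710 bits
H(B) = H(0.91) = 0.4365 bits

Distribution A (p=0.6) is closer to uniform (p=0.5), so it has higher entropy.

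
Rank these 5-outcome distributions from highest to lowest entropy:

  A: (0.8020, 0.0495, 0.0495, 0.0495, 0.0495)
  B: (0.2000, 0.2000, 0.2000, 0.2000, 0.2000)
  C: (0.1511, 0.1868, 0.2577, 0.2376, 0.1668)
B > C > A

Key insight: Entropy is maximized by uniform distributions and minimized by concentrated distributions.

- Uniform distributions have maximum entropy log₂(5) = 2.3219 bits
- The more "peaked" or concentrated a distribution, the lower its entropy

Entropies:
  H(A) = 1.1139 bits
  H(B) = 2.3219 bits
  H(C) = 2.2919 bits

Ranking: B > C > A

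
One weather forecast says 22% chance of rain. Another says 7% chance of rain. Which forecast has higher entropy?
22% forecast

Treat each forecast as a Bernoulli distribution. Binary entropy is maximized at p=0.5 and falls off symmetrically toward 0 or 1. The 22% forecast is closer to 50%, so it is more uncertain. H(22%) ≈ 0.760 bits, H(7%) ≈ 0.366 bits.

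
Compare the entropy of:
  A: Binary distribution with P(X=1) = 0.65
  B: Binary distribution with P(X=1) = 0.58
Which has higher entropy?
B

For binary distributions, entropy is maximized at p=0.5 and decreases as p moves toward 0 or 1.

H(A) = H(0.65) = 0.9341 bits
H(B) = H(0.58) = 0.9815 bits

Distribution B (p=0.58) is closer to uniform (p=0.5), so it has higher entropy.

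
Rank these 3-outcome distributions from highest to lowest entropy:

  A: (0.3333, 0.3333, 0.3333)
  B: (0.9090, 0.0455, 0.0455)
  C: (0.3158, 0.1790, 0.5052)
A > C > B

Key insight: Entropy is maximized by uniform distributions and minimized by concentrated distributions.

- Uniform distributions have maximum entropy log₂(3) = 1.5850 bits
- The more "peaked" or concentrated a distribution, the lower its entropy

Entropies:
  H(A) = 1.5850 bits
  H(B) = 0.5308 bits
  H(C) = 1.4670 bits

Ranking: A > C > B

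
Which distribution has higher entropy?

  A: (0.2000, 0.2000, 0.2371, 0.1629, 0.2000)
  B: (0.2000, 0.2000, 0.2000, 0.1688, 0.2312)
B

Both distributions are close to uniform, making this a harder comparison.

H(A) = 2.3119 bits
H(B) = 2.3149 bits

The distribution closer to uniform has higher entropy.
Answer: B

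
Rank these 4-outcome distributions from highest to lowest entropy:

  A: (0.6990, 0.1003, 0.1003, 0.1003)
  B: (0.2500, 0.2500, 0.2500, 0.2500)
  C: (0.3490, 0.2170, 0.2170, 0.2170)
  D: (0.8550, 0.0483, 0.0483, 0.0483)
B > C > A > D

Key insight: Entropy is maximized by uniform distributions and minimized by concentrated distributions.

Entropies:
  H(A) = 1.3596 bits
  H(B) = 2.0000 bits
  H(C) = 1.9650 bits
  H(D) = 0.8270 bits

Ranking: B > C > A > D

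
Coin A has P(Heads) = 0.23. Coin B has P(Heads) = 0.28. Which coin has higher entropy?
B

For binary distributions, entropy is maximized at p=0.5 and decreases as p moves toward 0 or 1.

H(A) = H(0.23) = 0.7780 bits
H(B) = H(0.28) = 0.8555 bits

Distribution B (p=0.28) is closer to uniform (p=0.5), so it has higher entropy.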